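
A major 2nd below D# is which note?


A 2nd spans 2 letter names, so from D we land on C
A major 2nd = 2 semitones below D#
Spell C at that pitch: C#
= C#


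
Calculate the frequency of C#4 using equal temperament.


Let's work it out.
f = 440 × 2^(n/12) where n = semitones from A4
C#4: -8 semitones from A4
f = 440 × 2^(-8/12)
f = 277.18 Hz


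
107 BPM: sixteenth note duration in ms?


Step by step:
One quarter-note beat = 60000 / BPM = 60000 / 107 ms
Sixteenth note = 1/4 × quarter note
Duration = 1/4 × 60000 / 107 = 15000 / 107
= 140.2 ms


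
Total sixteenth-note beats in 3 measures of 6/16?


Time signature 6/16: the bottom number 16 means the sixteenth note gets one count
The top number 6 means 6 sixteenth-note beats per measure
Total = 6 × 3 measures
= 18 sixteenth-note beats


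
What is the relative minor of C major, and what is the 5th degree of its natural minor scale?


Solution.
The relative minor shares the major's key signature and starts on its 6th degree
6th degree = a major 6th above the tonic; a major 6th above C is A
→ relative minor of C major is A minor
A natural minor scale: A B C D E F G
= A minor; 5th degree = E


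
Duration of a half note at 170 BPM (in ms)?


One quarter-note beat = 60000 / BPM = 60000 / 170 ms
Half note = 2 × quarter note
Duration = 2 × 60000 / 170 = 120000 / 170
= 705.9 ms


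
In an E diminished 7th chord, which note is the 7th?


Diminished 7th chord = root + minor 3rd + diminished 5th + diminished 7th
Seventh chords stack in thirds, so the letter names are E-G-B-D
Root: E
Minor 3rd above E: G
Diminished 5th above E: Bb
Diminished 7th above E: Db
The 7th = Db


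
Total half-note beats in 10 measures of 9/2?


Time signature 9/2: the bottom number 2 means the half note gets one count
The top number 9 means 9 half-note beats per measure
Total = 9 × 10 measures
= 90 half-note beats


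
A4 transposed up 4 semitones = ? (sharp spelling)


Step by step:
A4: chromatic position 9 in octave 4 → absolute = 4×12 + 9 = 57
Transpose up 4: 57 + 4 = 61
61 = 5×12 + 1 → C# in octave 5
Result = C#5


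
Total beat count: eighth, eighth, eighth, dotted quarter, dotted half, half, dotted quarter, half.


Reasoning:
Beat values:
  eighth = 0.5 beats
  eighth = 0.5 beats
  eighth = 0.5 beats
  dotted quarter = 1.5 beats
  dotted half = 3 beats
  half = 2 beats
  dotted quarter = 1.5 beats
  half = 2 beats
Sum = 0.5 + 0.5 + 0.5 + 1.5 + 3 + 2 + 1.5 + 2
= 11.5 beats


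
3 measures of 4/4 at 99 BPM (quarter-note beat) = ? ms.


Working:
Quarter-note beat duration = 60000 / 99 ms
Beats per measure (4/4) = 4
One measure = 4 × 60000 / 99 = 240000 / 99 ms
3 measures = 3 × 240000 / 99 = 720000 / 99
= 7272.7 ms


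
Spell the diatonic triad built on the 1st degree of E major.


E major scale: E F# G# A B C# D#
Diatonic triad on degree 1 stacks scale notes 1, 3, 5: E G# B
E→G# = 4 semitones; E→B = 7 semitones → major triad
= E G# B (major)


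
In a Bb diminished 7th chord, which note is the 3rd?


Solution.
Diminished 7th chord = root + minor 3rd + diminished 5th + diminished 7th
Seventh chords stack in thirds, so the letter names are B-D-F-A
Root: Bb
Minor 3rd above Bb: Db
Diminished 5th above Bb: Fb
Diminished 7th above Bb: Abb
The 3rd = Db


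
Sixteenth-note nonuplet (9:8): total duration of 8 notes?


Step by step:
Nonuplet: 9 notes occupy the space of 8 sixteenth notes
Space = 8 × 1/4 = 2 beats
Each nonuplet note = 2 / 9 = 2/9 beats
8 notes = 8 × 2/9 = 16/9
= 16/9 beats


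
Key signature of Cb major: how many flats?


Step by step:
Flat major keys: C(0), F(1), Bb(2), Eb(3), Ab(4), Db(5), Gb(6), Cb(7)
Cb major has 7 flats
Order of flats: Bb Eb Ab Db Gb Cb Fb → first 7: Bb, Eb, Ab, Db, Gb, Cb, Fb
= 7 flats


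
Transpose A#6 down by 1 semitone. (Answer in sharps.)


Solution.
A#6: chromatic position 10 in octave 6 → absolute = 6×12 + 10 = 82
Transpose down 1: 82 - 1 = 81
81 = 6×12 + 9 → A in octave 6
Result = A6


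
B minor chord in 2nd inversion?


Root position: B D F#
2nd inversion: move root and 3rd up an octave
Bass note: F#
Notes (bottom to top) = F# B D


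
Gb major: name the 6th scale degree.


Working:
Major scale pattern: W-W-H-W-W-W-H (2-2-1-2-2-2-1 semitones)
Starting from Gb:
  Gb + 2 semitones → Ab
  Ab + 2 semitones → Bb
  Bb + 1 semitone → Cb
  Cb + 2 semitones → Db
  Db + 2 semitones → Eb
  Eb + 2 semitones → F
  F + 1 semitone → Gb
Scale: Gb Ab Bb Cb Db Eb F
Degree 6 = Eb


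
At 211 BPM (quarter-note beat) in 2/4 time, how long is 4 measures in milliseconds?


Reasoning:
Quarter-note beat duration = 60000 / 211 ms
Beats per measure (2/4) = 2
One measure = 2 × 60000 / 211 = 120000 / 211 ms
4 measures = 4 × 120000 / 211 = 480000 / 211
= 2274.9 ms


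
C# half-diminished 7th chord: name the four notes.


Half-diminished 7th chord = root + minor 3rd + diminished 5th + minor 7th
Seventh chords stack in thirds, so the letter names are C-E-G-B
Root: C#
Minor 3rd above C#: E
Diminished 5th above C#: G
Minor 7th above C#: B
Chord = C# E G B


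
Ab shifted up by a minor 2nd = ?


Solution.
minor 2nd: 2 letter names, 1 semitones
Letter: A + 1 → B
Pitch: Ab + 1 semitones, spelled as a B → Bbb
= Bbb


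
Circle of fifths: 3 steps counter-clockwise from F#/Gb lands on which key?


Step by step:
Each counter-clockwise step moves down a perfect 5th (= up a perfect 4th)
From F#/Gb: F#/Gb → B → E → A
= A


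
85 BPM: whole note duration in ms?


Solution.
One quarter-note beat = 60000 / BPM = 60000 / 85 ms
Whole note = 4 × quarter note
Duration = 4 × 60000 / 85 = 240000 / 85
= 2823.5 ms


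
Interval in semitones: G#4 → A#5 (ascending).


Let's work it out.
Absolute semitone position = octave×12 + chromatic position
G#4: 4×12 + 8 = 56
A#5: 5×12 + 10 = 70
Difference = 70 - 56 = 14
= 14 semitones


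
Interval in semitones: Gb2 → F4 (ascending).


Absolute semitone position = octave×12 + chromatic position
Gb2: 2×12 + 6 = 30
F4: 4×12 + 5 = 53
Difference = 53 - 30 = 23
= 23 semitones


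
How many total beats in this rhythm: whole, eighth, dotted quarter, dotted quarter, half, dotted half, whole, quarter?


Step by step:
Beat values:
  whole = 4 beats
  eighth = 0.5 beats
  dotted quarter = 1.5 beats
  dotted quarter = 1.5 beats
  half = 2 beats
  dotted half = 3 beats
  whole = 4 beats
  quarter = 1 beat
Sum = 4 + 0.5 + 1.5 + 1.5 + 2 + 3 + 4 + 1
= 17.5 beats


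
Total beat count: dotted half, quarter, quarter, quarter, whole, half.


Beat values:
  dotted half = 3 beats
  quarter = 1 beat
  quarter = 1 beat
  quarter = 1 beat
  whole = 4 beats
  half = 2 beats
Sum = 3 + 1 + 1 + 1 + 4 + 2
= 12 beats


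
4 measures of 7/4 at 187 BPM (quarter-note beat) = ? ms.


Working:
Quarter-note beat duration = 60000 / 187 ms
Beats per measure (7/4) = 7
One measure = 7 × 60000 / 187 = 420000 / 187 ms
4 measures = 4 × 420000 / 187 = 1680000 / 187
= 8984.0 ms


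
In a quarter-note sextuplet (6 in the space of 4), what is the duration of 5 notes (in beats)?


Sextuplet: 6 notes occupy the space of 4 quarter notes
Space = 4 × 1 = 4 beats
Each sextuplet note = 4 / 6 = 2/3 beats
5 notes = 5 × 2/3 = 10/3
= 10/3 beats


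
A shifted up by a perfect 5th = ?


Step by step:
perfect 5th: 5 letter names, 7 semitones
Letter: A + 4 → E
Pitch: A + 7 semitones, spelled as an E → E
= E


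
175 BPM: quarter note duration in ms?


Let's work it out.
One quarter-note beat = 60000 / BPM = 60000 / 175 ms
Duration = 60000 / 175
= 342.9 ms


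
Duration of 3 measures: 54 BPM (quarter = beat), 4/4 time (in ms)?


Reasoning:
Quarter-note beat duration = 60000 / 54 ms
Beats per measure (4/4) = 4
One measure = 4 × 60000 / 54 = 240000 / 54 ms
3 measures = 3 × 240000 / 54 = 720000 / 54
= 13333.3 ms


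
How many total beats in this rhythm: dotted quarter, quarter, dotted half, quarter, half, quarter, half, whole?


Solution.
Beat values:
  dotted quarter = 1.5 beats
  quarter = 1 beat
  dotted half = 3 beats
  quarter = 1 beat
  half = 2 beats
  quarter = 1 beat
  half = 2 beats
  whole = 4 beats
Sum = 1.5 + 1 + 3 + 1 + 2 + 1 + 2 + 4
= 15.5 beats


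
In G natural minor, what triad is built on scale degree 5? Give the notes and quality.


G natural minor scale: G A Bb C D Eb F
Diatonic triad on degree 5 stacks scale notes 5, 7, 2: D F A
D→F = 3 semitones; D→A = 7 semitones → minor triad
= D F A (minor)


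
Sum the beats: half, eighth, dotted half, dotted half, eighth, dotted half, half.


Let's work it out.
Beat values:
  half = 2 beats
  eighth = 0.5 beats
  dotted half = 3 beats
  dotted half = 3 beats
  eighth = 0.5 beats
  dotted half = 3 beats
  half = 2 beats
Sum = 2 + 0.5 + 3 + 3 + 0.5 + 3 + 2
= 14 beats


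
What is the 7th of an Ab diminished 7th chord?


Diminished 7th chord = root + minor 3rd + diminished 5th + diminished 7th
Seventh chords stack in thirds, so the letter names are A-C-E-G
Root: Ab
Minor 3rd above Ab: Cb
Diminished 5th above Ab: Ebb
Diminished 7th above Ab: Gbb
The 7th = Gbb


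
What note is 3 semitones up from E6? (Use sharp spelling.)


Step by step:
E6: chromatic position 4 in octave 6 → absolute = 6×12 + 4 = 76
Transpose up 3: 76 + 3 = 79
79 = 6×12 + 7 → G in octave 6
Result = G6


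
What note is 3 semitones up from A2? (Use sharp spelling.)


Step by step:
A2: chromatic position 9 in octave 2 → absolute = 2×12 + 9 = 33
Transpose up 3: 33 + 3 = 36
36 = 3×12 + 0 → C in octave 3
Result = C3


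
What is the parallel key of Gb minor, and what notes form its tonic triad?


Working:
Parallel keys share the same tonic but differ in mode
Gb minor → parallel is Gb major
Tonic triad of Gb major = Gb Bb Db
= Gb major; triad = Gb Bb Db


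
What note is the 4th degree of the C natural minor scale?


Reasoning:
Natural minor scale pattern: W-H-W-W-H-W-W (2-1-2-2-1-2-2 semitones)
Starting from C:
  C + 2 semitones → D
  D + 1 semitone → Eb
  Eb + 2 semitones → F
  F + 2 semitones → G
  G + 1 semitone → Ab
  Ab + 2 semitones → Bb
  Bb + 2 semitones → C
Scale: C D Eb F G Ab Bb
Degree 4 = F


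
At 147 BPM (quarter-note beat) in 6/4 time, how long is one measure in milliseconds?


Reasoning:
Quarter-note beat duration = 60000 / 147 ms
Beats per measure (6/4) = 6
One measure = 6 × 60000 / 147 = 360000 / 147 ms
= 2449.0 ms


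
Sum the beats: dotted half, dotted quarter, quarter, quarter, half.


Working:
Beat values:
  dotted half = 3 beats
  dotted quarter = 1.5 beats
  quarter = 1 beat
  quarter = 1 beat
  half = 2 beats
Sum = 3 + 1.5 + 1 + 1 + 2
= 8.5 beats


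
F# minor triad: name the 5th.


Minor triad = root + minor 3rd (3 semitones) + perfect 5th (7 semitones)
A triad on F# stacks thirds, so the chord tones use letter names F-A-C
Root: F#
Minor 3rd above F#: A
Perfect 5th above F#: C#
The 5th = C#


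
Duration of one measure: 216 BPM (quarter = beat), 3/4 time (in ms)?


Quarter-note beat duration = 60000 / 216 ms
Beats per measure (3/4) = 3
One measure = 3 × 60000 / 216 = 180000 / 216 ms
= 833.3 ms


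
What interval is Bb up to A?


Letter names: B → A spans 7 letter names → a 7th
Semitones: Bb → A = 11 half-steps
A 7th of 11 semitones is a major 7th
= major 7th


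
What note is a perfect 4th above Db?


Reasoning:
A 4th spans 4 letter names, so from D we land on G
A perfect 4th = 5 semitones above Db
Spell G at that pitch: Gb
= Gb


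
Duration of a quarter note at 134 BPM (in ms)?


Step by step:
One quarter-note beat = 60000 / BPM = 60000 / 134 ms
Duration = 60000 / 134
= 447.8 ms


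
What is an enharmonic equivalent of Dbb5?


Enharmonic notes sound the same pitch but are spelled with different letter names
Dbb and C name the same pitch class
= C5


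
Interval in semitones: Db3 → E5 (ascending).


Absolute semitone position = octave×12 + chromatic position
Db3: 3×12 + 1 = 37
E5: 5×12 + 4 = 64
Difference = 64 - 37 = 27
= 27 semitones


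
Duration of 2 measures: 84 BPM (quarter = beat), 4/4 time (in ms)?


Quarter-note beat duration = 60000 / 84 ms
Beats per measure (4/4) = 4
One measure = 4 × 60000 / 84 = 240000 / 84 ms
2 measures = 2 × 240000 / 84 = 480000 / 84
= 5714.3 ms


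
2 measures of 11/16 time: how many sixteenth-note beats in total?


Time signature 11/16: the bottom number 16 means the sixteenth note gets one count
The top number 11 means 11 sixteenth-note beats per measure
Total = 11 × 2 measures
= 22 sixteenth-note beats


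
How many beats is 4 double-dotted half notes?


Solution.
Base half note = 2 beats
Dot 1 adds half the previous value: +1
Dot 2 adds half the previous value: +1/2
One double-dotted half = 2 + 1 + 1/2 = 7/2
4 of them = 4 × 7/2 = 14
= 14 beats


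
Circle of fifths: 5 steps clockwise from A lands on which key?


Solution.
Each clockwise step on the circle of fifths moves up a perfect 5th
From A: A → E → B → F#/Gb → Db → Ab
= Ab


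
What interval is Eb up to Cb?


Step by step:
Letter names: E → C spans 6 letter names → a 6th
Semitones: Eb → Cb = 8 half-steps
A 6th of 8 semitones is a minor 6th
= minor 6th


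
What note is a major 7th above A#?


Working:
A 7th spans 7 letter names, so from A we land on G
A major 7th = 11 semitones above A#
Spell G at that pitch: G##
= G##


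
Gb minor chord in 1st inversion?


Working:
Root position: Gb Bbb Db
1st inversion: move root up an octave
Bass note: Bbb
Notes (bottom to top) = Bbb Db Gb


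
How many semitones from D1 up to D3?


Solution.
Absolute semitone position = octave×12 + chromatic position
D1: 1×12 + 2 = 14
D3: 3×12 + 2 = 38
Difference = 38 - 14 = 24
= 24 semitones


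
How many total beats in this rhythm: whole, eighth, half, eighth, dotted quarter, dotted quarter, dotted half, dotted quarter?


Working:
Beat values:
  whole = 4 beats
  eighth = 0.5 beats
  half = 2 beats
  eighth = 0.5 beats
  dotted quarter = 1.5 beats
  dotted quarter = 1.5 beats
  dotted half = 3 beats
  dotted quarter = 1.5 beats
Sum = 4 + 0.5 + 2 + 0.5 + 1.5 + 1.5 + 3 + 1.5
= 14.5 beats


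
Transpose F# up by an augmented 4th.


Solution.
augmented 4th: 4 letter names, 6 semitones
Letter: F + 3 → B
Pitch: F# + 6 semitones, spelled as a B → B#
= B#


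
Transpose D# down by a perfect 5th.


perfect 5th: 5 letter names, 7 semitones
Letter: D - 4 → G
Pitch: D# - 7 semitones, spelled as a G → G#
= G#


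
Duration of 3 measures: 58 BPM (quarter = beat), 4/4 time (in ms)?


Solution.
Quarter-note beat duration = 60000 / 58 ms
Beats per measure (4/4) = 4
One measure = 4 × 60000 / 58 = 240000 / 58 ms
3 measures = 3 × 240000 / 58 = 720000 / 58
= 12413.8 ms


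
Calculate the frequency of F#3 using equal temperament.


Step by step:
f = 440 × 2^(n/12) where n = semitones from A4
F#3: -15 semitones from A4
f = 440 × 2^(-15/12)
f = 185.00 Hz


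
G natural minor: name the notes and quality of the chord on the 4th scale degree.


G natural minor scale: G A Bb C D Eb F
Diatonic triad on degree 4 stacks scale notes 4, 6, 1: C Eb G
C→Eb = 3 semitones; C→G = 7 semitones → minor triad
= C Eb G (minor)


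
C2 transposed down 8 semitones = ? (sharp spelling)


Step by step:
C2: chromatic position 0 in octave 2 → absolute = 2×12 + 0 = 24
Transpose down 8: 24 - 8 = 16
16 = 1×12 + 4 → E in octave 1
Result = E1


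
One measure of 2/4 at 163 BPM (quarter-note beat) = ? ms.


Let's work it out.
Quarter-note beat duration = 60000 / 163 ms
Beats per measure (2/4) = 2
One measure = 2 × 60000 / 163 = 120000 / 163 ms
= 736.2 ms


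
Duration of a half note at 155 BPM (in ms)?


Solution.
One quarter-note beat = 60000 / BPM = 60000 / 155 ms
Half note = 2 × quarter note
Duration = 2 × 60000 / 155 = 120000 / 155
= 774.2 ms


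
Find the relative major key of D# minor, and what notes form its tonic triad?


The relative major shares the key signature and is a minor 3rd above the minor tonic
A minor 3rd above D# is F#
→ relative major of D# minor is F# major
Tonic triad of F# major = root + major 3rd + perfect 5th = F# A# C#
= F# major; triad = F# A# C#


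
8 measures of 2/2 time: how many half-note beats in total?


Time signature 2/2: the bottom number 2 means the half note gets one count
The top number 2 means 2 half-note beats per measure
Total = 2 × 8 measures
= 16 half-note beats


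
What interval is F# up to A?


Letter names: F → A spans 3 letter names → a 3rd
Semitones: F# → A = 3 half-steps
A 3rd of 3 semitones is a minor 3rd
= minor 3rd


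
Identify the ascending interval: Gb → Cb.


Reasoning:
Letter names: G → C spans 4 letter names → a 4th
Semitones: Gb → Cb = 5 half-steps
A 4th of 5 semitones is a perfect 4th
= perfect 4th


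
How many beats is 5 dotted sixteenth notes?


Step by step:
Base sixteenth note = 1/4 beats
Dot 1 adds half the previous value: +1/8
One dotted sixteenth = 1/4 + 1/8 = 3/8
5 of them = 5 × 3/8 = 15/8
= 15/8 beats


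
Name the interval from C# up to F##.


Solution.
Letter names: C → F spans 4 letter names → a 4th
Semitones: C# → F## = 6 half-steps
A 4th of 6 semitones is an augmented 4th
= augmented 4th


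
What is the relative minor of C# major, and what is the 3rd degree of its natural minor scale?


Let's work it out.
The relative minor shares the major's key signature and starts on its 6th degree
6th degree = a major 6th above the tonic; a major 6th above C# is A#
→ relative minor of C# major is A# minor
A# natural minor scale: A# B# C# D# E# F# G#
= A# minor; 3rd degree = C#


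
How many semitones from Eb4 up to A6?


Reasoning:
Absolute semitone position = octave×12 + chromatic position
Eb4: 4×12 + 3 = 51
A6: 6×12 + 9 = 81
Difference = 81 - 51 = 30
= 30 semitones


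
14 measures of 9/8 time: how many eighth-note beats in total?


Time signature 9/8: the bottom number 8 means the eighth note gets one count
The top number 9 means 9 eighth-note beats per measure
Total = 9 × 14 measures
= 126 eighth-note beats


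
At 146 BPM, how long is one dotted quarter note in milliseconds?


Step by step:
One quarter-note beat = 60000 / BPM = 60000 / 146 ms
Dotted quarter note = 3/2 × quarter note
Duration = 3/2 × 60000 / 146 = 90000 / 146
= 616.4 ms


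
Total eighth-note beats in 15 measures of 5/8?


Time signature 5/8: the bottom number 8 means the eighth note gets one count
The top number 5 means 5 eighth-note beats per measure
Total = 5 × 15 measures
= 75 eighth-note beats


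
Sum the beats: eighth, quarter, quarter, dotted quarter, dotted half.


Reasoning:
Beat values:
  eighth = 0.5 beats
  quarter = 1 beat
  quarter = 1 beat
  dotted quarter = 1.5 beats
  dotted half = 3 beats
Sum = 0.5 + 1 + 1 + 1.5 + 3
= 7 beats


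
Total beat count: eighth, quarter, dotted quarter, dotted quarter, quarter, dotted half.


Solution.
Beat values:
  eighth = 0.5 beats
  quarter = 1 beat
  dotted quarter = 1.5 beats
  dotted quarter = 1.5 beats
  quarter = 1 beat
  dotted half = 3 beats
Sum = 0.5 + 1 + 1.5 + 1.5 + 1 + 3
= 8.5 beats


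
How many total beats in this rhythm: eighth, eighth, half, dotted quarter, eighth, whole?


Let's work it out.
Beat values:
  eighth = 0.5 beats
  eighth = 0.5 beats
  half = 2 beats
  dotted quarter = 1.5 beats
  eighth = 0.5 beats
  whole = 4 beats
Sum = 0.5 + 0.5 + 2 + 1.5 + 0.5 + 4
= 9 beats


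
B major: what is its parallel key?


Let's work it out.
Parallel keys share the same tonic but differ in mode
B major → parallel is B minor
= B minor


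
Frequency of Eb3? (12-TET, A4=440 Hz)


Step by step:
f = 440 × 2^(n/12) where n = semitones from A4
Eb3: -18 semitones from A4
f = 440 × 2^(-18/12)
f = 155.56 Hz


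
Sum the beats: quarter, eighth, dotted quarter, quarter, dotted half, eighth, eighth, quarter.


Working:
Beat values:
  quarter = 1 beat
  eighth = 0.5 beats
  dotted quarter = 1.5 beats
  quarter = 1 beat
  dotted half = 3 beats
  eighth = 0.5 beats
  eighth = 0.5 beats
  quarter = 1 beat
Sum = 1 + 0.5 + 1.5 + 1 + 3 + 0.5 + 0.5 + 1
= 9 beats


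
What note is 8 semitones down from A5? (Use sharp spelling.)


Let's work it out.
A5: chromatic position 9 in octave 5 → absolute = 5×12 + 9 = 69
Transpose down 8: 69 - 8 = 61
61 = 5×12 + 1 → C# in octave 5
Result = C#5


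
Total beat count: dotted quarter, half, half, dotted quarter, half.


Beat values:
  dotted quarter = 1.5 beats
  half = 2 beats
  half = 2 beats
  dotted quarter = 1.5 beats
  half = 2 beats
Sum = 1.5 + 2 + 2 + 1.5 + 2
= 9 beats


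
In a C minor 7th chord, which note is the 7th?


Let's work it out.
Minor 7th chord = root + minor 3rd + perfect 5th + minor 7th
Seventh chords stack in thirds, so the letter names are C-E-G-B
Root: C
Minor 3rd above C: Eb
Perfect 5th above C: G
Minor 7th above C: Bb
The 7th = Bb


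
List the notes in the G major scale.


Let's work it out.
Major scale pattern: W-W-H-W-W-W-H (2-2-1-2-2-2-1 semitones)
Starting from G:
  G + 2 semitones → A
  A + 2 semitones → B
  B + 1 semitone → C
  C + 2 semitones → D
  D + 2 semitones → E
  E + 2 semitones → F#
  F# + 1 semitone → G
Scale = G A B C D E F#


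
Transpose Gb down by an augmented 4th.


augmented 4th: 4 letter names, 6 semitones
Letter: G - 3 → D
Pitch: Gb - 6 semitones, spelled as a D → Dbb
= Dbb


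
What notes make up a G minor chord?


Step by step:
Minor triad = root + minor 3rd (3 semitones) + perfect 5th (7 semitones)
A triad on G stacks thirds, so the chord tones use letter names G-B-D
Root: G
Minor 3rd above G: Bb
Perfect 5th above G: D
Chord = G Bb D


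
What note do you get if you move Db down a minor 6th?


Step by step:
minor 6th: 6 letter names, 8 semitones
Letter: D - 5 → F
Pitch: Db - 8 semitones, spelled as an F → F
= F


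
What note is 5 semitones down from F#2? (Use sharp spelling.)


Step by step:
F#2: chromatic position 6 in octave 2 → absolute = 2×12 + 6 = 30
Transpose down 5: 30 - 5 = 25
25 = 2×12 + 1 → C# in octave 2
Result = C#2


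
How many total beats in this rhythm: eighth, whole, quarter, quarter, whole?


Solution.
Beat values:
  eighth = 0.5 beats
  whole = 4 beats
  quarter = 1 beat
  quarter = 1 beat
  whole = 4 beats
Sum = 0.5 + 4 + 1 + 1 + 4
= 10.5 beats


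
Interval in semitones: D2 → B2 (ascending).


Absolute semitone position = octave×12 + chromatic position
D2: 2×12 + 2 = 26
B2: 2×12 + 11 = 35
Difference = 35 - 26 = 9
= 9 semitones


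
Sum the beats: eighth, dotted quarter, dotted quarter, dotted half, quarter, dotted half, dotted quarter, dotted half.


Beat values:
  eighth = 0.5 beats
  dotted quarter = 1.5 beats
  dotted quarter = 1.5 beats
  dotted half = 3 beats
  quarter = 1 beat
  dotted half = 3 beats
  dotted quarter = 1.5 beats
  dotted half = 3 beats
Sum = 0.5 + 1.5 + 1.5 + 3 + 1 + 3 + 1.5 + 3
= 15 beats


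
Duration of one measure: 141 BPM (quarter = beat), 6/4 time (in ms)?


Working:
Quarter-note beat duration = 60000 / 141 ms
Beats per measure (6/4) = 6
One measure = 6 × 60000 / 141 = 360000 / 141 ms
= 2553.2 ms


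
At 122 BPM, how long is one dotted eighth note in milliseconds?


Reasoning:
One quarter-note beat = 60000 / BPM = 60000 / 122 ms
Dotted eighth note = 3/4 × quarter note
Duration = 3/4 × 60000 / 122 = 45000 / 122
= 368.9 ms


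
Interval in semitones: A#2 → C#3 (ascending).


Absolute semitone position = octave×12 + chromatic position
A#2: 2×12 + 10 = 34
C#3: 3×12 + 1 = 37
Difference = 37 - 34 = 3
= 3 semitones


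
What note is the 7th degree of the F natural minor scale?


Natural minor scale pattern: W-H-W-W-H-W-W (2-1-2-2-1-2-2 semitones)
Starting from F:
  F + 2 semitones → G
  G + 1 semitone → Ab
  Ab + 2 semitones → Bb
  Bb + 2 semitones → C
  C + 1 semitone → Db
  Db + 2 semitones → Eb
  Eb + 2 semitones → F
Scale: F G Ab Bb C Db Eb
Degree 7 = Eb


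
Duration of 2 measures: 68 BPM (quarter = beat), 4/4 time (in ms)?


Reasoning:
Quarter-note beat duration = 60000 / 68 ms
Beats per measure (4/4) = 4
One measure = 4 × 60000 / 68 = 240000 / 68 ms
2 measures = 2 × 240000 / 68 = 480000 / 68
= 7058.8 ms


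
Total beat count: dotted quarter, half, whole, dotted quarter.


Let's work it out.
Beat values:
  dotted quarter = 1.5 beats
  half = 2 beats
  whole = 4 beats
  dotted quarter = 1.5 beats
Sum = 1.5 + 2 + 4 + 1.5
= 9 beats


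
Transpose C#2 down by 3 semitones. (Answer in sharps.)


Step by step:
C#2: chromatic position 1 in octave 2 → absolute = 2×12 + 1 = 25
Transpose down 3: 25 - 3 = 22
22 = 1×12 + 10 → A# in octave 1
Result = A#1


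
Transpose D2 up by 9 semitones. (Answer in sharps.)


D2: chromatic position 2 in octave 2 → absolute = 2×12 + 2 = 26
Transpose up 9: 26 + 9 = 35
35 = 2×12 + 11 → B in octave 2
Result = B2


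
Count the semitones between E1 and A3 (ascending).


Absolute semitone position = octave×12 + chromatic position
E1: 1×12 + 4 = 16
A3: 3×12 + 9 = 45
Difference = 45 - 16 = 29
= 29 semitones


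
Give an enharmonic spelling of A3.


Reasoning:
Enharmonic notes sound the same pitch but are spelled with different letter names
A and G## name the same pitch class
= G##3


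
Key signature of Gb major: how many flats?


Let's work it out.
Flat major keys: C(0), F(1), Bb(2), Eb(3), Ab(4), Db(5), Gb(6), Cb(7)
Gb major has 6 flats
Order of flats: Bb Eb Ab Db Gb Cb Fb → first 6: Bb, Eb, Ab, Db, Gb, Cb
= 6 flats


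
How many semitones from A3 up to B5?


Solution.
Absolute semitone position = octave×12 + chromatic position
A3: 3×12 + 9 = 45
B5: 5×12 + 11 = 71
Difference = 71 - 45 = 26
= 26 semitones


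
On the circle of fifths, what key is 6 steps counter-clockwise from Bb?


Let's work it out.
Each counter-clockwise step moves down a perfect 5th (= up a perfect 4th)
From Bb: Bb → Eb → Ab → Db → F#/Gb → B → E
= E


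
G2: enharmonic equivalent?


Enharmonic notes sound the same pitch but are spelled with different letter names
G and F## name the same pitch class
= F##2


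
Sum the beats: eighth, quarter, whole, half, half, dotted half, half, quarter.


Beat values:
  eighth = 0.5 beats
  quarter = 1 beat
  whole = 4 beats
  half = 2 beats
  half = 2 beats
  dotted half = 3 beats
  half = 2 beats
  quarter = 1 beat
Sum = 0.5 + 1 + 4 + 2 + 2 + 3 + 2 + 1
= 15.5 beats


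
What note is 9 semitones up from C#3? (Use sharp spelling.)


Reasoning:
C#3: chromatic position 1 in octave 3 → absolute = 3×12 + 1 = 37
Transpose up 9: 37 + 9 = 46
46 = 3×12 + 10 → A# in octave 3
Result = A#3


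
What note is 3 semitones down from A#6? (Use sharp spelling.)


Let's work it out.
A#6: chromatic position 10 in octave 6 → absolute = 6×12 + 10 = 82
Transpose down 3: 82 - 3 = 79
79 = 6×12 + 7 → G in octave 6
Result = G6


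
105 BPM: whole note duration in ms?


Step by step:
One quarter-note beat = 60000 / BPM = 60000 / 105 ms
Whole note = 4 × quarter note
Duration = 4 × 60000 / 105 = 240000 / 105
= 2285.7 ms


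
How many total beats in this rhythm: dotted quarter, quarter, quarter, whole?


Solution.
Beat values:
  dotted quarter = 1.5 beats
  quarter = 1 beat
  quarter = 1 beat
  whole = 4 beats
Sum = 1.5 + 1 + 1 + 4
= 7.5 beats


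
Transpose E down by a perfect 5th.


perfect 5th: 5 letter names, 7 semitones
Letter: E - 4 → A
Pitch: E - 7 semitones, spelled as an A → A
= A


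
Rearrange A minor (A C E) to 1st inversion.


Working:
Root position: A C E
1st inversion: move root up an octave
Bass note: C
Notes (bottom to top) = C E A


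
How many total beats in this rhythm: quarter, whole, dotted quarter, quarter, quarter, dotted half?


Step by step:
Beat values:
  quarter = 1 beat
  whole = 4 beats
  dotted quarter = 1.5 beats
  quarter = 1 beat
  quarter = 1 beat
  dotted half = 3 beats
Sum = 1 + 4 + 1.5 + 1 + 1 + 3
= 11.5 beats


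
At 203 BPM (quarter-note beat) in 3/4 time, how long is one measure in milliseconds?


Quarter-note beat duration = 60000 / 203 ms
Beats per measure (3/4) = 3
One measure = 3 × 60000 / 203 = 180000 / 203 ms
= 886.7 ms


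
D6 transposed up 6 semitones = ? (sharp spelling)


Let's work it out.
D6: chromatic position 2 in octave 6 → absolute = 6×12 + 2 = 74
Transpose up 6: 74 + 6 = 80
80 = 6×12 + 8 → G# in octave 6
Result = G#6


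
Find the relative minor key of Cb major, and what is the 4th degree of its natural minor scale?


Reasoning:
The relative minor shares the major's key signature and starts on its 6th degree
6th degree = a major 6th above the tonic; a major 6th above Cb is Ab
→ relative minor of Cb major is Ab minor
Ab natural minor scale: Ab Bb Cb Db Eb Fb Gb
= Ab minor; 4th degree = Db


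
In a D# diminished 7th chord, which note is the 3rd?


Reasoning:
Diminished 7th chord = root + minor 3rd + diminished 5th + diminished 7th
Seventh chords stack in thirds, so the letter names are D-F-A-C
Root: D#
Minor 3rd above D#: F#
Diminished 5th above D#: A
Diminished 7th above D#: C
The 3rd = F#


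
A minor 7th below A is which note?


Solution.
A 7th spans 7 letter names, so from A we land on B
A minor 7th = 10 semitones below A
Spell B at that pitch: B
= B


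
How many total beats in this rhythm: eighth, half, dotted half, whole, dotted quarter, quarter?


Step by step:
Beat values:
  eighth = 0.5 beats
  half = 2 beats
  dotted half = 3 beats
  whole = 4 beats
  dotted quarter = 1.5 beats
  quarter = 1 beat
Sum = 0.5 + 2 + 3 + 4 + 1.5 + 1
= 12 beats


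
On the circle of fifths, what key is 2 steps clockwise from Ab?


Solution.
Each clockwise step on the circle of fifths moves up a perfect 5th
From Ab: Ab → Eb → Bb
= Bb


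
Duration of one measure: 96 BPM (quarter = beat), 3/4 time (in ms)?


Quarter-note beat duration = 60000 / 96 ms
Beats per measure (3/4) = 3
One measure = 3 × 60000 / 96 = 180000 / 96 ms
= 1875.0 ms


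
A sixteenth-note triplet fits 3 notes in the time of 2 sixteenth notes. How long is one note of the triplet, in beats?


Reasoning:
Triplet: 3 notes occupy the space of 2 sixteenth notes
Space = 2 × 1/4 = 1/2 beats
Each triplet note = 1/2 / 3 = 1/6 beats
= 1/6 beats


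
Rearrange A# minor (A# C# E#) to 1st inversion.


Reasoning:
Root position: A# C# E#
1st inversion: move root up an octave
Bass note: C#
Notes (bottom to top) = C# E# A#


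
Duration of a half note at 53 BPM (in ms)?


Step by step:
One quarter-note beat = 60000 / BPM = 60000 / 53 ms
Half note = 2 × quarter note
Duration = 2 × 60000 / 53 = 120000 / 53
= 2264.2 ms


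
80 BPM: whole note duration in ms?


One quarter-note beat = 60000 / BPM = 60000 / 80 ms
Whole note = 4 × quarter note
Duration = 4 × 60000 / 80 = 240000 / 80
= 3000.0 ms


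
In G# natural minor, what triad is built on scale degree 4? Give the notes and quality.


G# natural minor scale: G# A# B C# D# E F#
Diatonic triad on degree 4 stacks scale notes 4, 6, 1: C# E G#
C#→E = 3 semitones; C#→G# = 7 semitones → minor triad
= C# E G# (minor)


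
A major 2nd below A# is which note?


Step by step:
A 2nd spans 2 letter names, so from A we land on G
A major 2nd = 2 semitones below A#
Spell G at that pitch: G#
= G#


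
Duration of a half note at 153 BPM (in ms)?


One quarter-note beat = 60000 / BPM = 60000 / 153 ms
Half note = 2 × quarter note
Duration = 2 × 60000 / 153 = 120000 / 153
= 784.3 ms


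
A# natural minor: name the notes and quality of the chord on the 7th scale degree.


A# natural minor scale: A# B# C# D# E# F# G#
Diatonic triad on degree 7 stacks scale notes 7, 2, 4: G# B# D#
G#→B# = 4 semitones; G#→D# = 7 semitones → major triad
= G# B# D# (major)


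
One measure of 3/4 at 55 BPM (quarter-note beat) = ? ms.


Working:
Quarter-note beat duration = 60000 / 55 ms
Beats per measure (3/4) = 3
One measure = 3 × 60000 / 55 = 180000 / 55 ms
= 3272.7 ms


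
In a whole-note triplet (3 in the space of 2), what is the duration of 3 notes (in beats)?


Triplet: 3 notes occupy the space of 2 whole notes
Space = 2 × 4 = 8 beats
Each triplet note = 8 / 3 = 8/3 beats
3 notes = 3 × 8/3 = 8
= 8 beats


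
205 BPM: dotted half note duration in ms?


Solution.
One quarter-note beat = 60000 / BPM = 60000 / 205 ms
Dotted half note = 3 × quarter note
Duration = 3 × 60000 / 205 = 180000 / 205
= 878.0 ms


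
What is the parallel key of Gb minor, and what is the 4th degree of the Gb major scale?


Parallel keys share the same tonic but differ in mode
Gb minor → parallel is Gb major
Gb major scale: Gb Ab Bb Cb Db Eb F
= Gb major; 4th degree = Cb


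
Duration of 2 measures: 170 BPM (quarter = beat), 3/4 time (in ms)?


Solution.
Quarter-note beat duration = 60000 / 170 ms
Beats per measure (3/4) = 3
One measure = 3 × 60000 / 170 = 180000 / 170 ms
2 measures = 2 × 180000 / 170 = 360000 / 170
= 2117.6 ms


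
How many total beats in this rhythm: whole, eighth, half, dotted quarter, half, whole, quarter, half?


Step by step:
Beat values:
  whole = 4 beats
  eighth = 0.5 beats
  half = 2 beats
  dotted quarter = 1.5 beats
  half = 2 beats
  whole = 4 beats
  quarter = 1 beat
  half = 2 beats
Sum = 4 + 0.5 + 2 + 1.5 + 2 + 4 + 1 + 2
= 17 beats


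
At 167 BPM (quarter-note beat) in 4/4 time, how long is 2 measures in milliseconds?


Reasoning:
Quarter-note beat duration = 60000 / 167 ms
Beats per measure (4/4) = 4
One measure = 4 × 60000 / 167 = 240000 / 167 ms
2 measures = 2 × 240000 / 167 = 480000 / 167
= 2874.3 ms


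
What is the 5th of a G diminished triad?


Reasoning:
Diminished triad = root + minor 3rd (3 semitones) + diminished 5th (6 semitones)
A triad on G stacks thirds, so the chord tones use letter names G-B-D
Root: G
Minor 3rd above G: Bb
Diminished 5th above G: Db
The 5th = Db


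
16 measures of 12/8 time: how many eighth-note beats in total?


Let's work it out.
Time signature 12/8: the bottom number 8 means the eighth note gets one count
The top number 12 means 12 eighth-note beats per measure
Total = 12 × 16 measures
= 192 eighth-note beats


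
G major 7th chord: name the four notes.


Major 7th chord = root + major 3rd + perfect 5th + major 7th
Seventh chords stack in thirds, so the letter names are G-B-D-F
Root: G
Major 3rd above G: B
Perfect 5th above G: D
Major 7th above G: F#
Chord = G B D F#


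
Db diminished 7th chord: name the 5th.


Step by step:
Diminished 7th chord = root + minor 3rd + diminished 5th + diminished 7th
Seventh chords stack in thirds, so the letter names are D-F-A-C
Root: Db
Minor 3rd above Db: Fb
Diminished 5th above Db: Abb
Diminished 7th above Db: Cbb
The 5th = Abb


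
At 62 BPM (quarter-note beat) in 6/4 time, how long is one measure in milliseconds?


Step by step:
Quarter-note beat duration = 60000 / 62 ms
Beats per measure (6/4) = 6
One measure = 6 × 60000 / 62 = 360000 / 62 ms
= 5806.5 ms


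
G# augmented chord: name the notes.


Working:
Augmented triad = root + major 3rd (4 semitones) + augmented 5th (8 semitones)
A triad on G# stacks thirds, so the chord tones use letter names G-B-D
Root: G#
Major 3rd above G#: B#
Augmented 5th above G#: D##
Chord = G# B# D##


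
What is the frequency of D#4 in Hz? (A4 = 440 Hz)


f = 440 × 2^(n/12) where n = semitones from A4
D#4: -6 semitones from A4
f = 440 × 2^(-6/12)
f = 311.13 Hz


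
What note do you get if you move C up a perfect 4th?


Solution.
perfect 4th: 4 letter names, 5 semitones
Letter: C + 3 → F
Pitch: C + 5 semitones, spelled as an F → F
= F


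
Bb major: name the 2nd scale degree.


Let's work it out.
Major scale pattern: W-W-H-W-W-W-H (2-2-1-2-2-2-1 semitones)
Starting from Bb:
  Bb + 2 semitones → C
  C + 2 semitones → D
  D + 1 semitone → Eb
  Eb + 2 semitones → F
  F + 2 semitones → G
  G + 2 semitones → A
  A + 1 semitone → Bb
Scale: Bb C D Eb F G A
Degree 2 = C


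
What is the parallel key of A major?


Solution.
Parallel keys share the same tonic but differ in mode
A major → parallel is A minor
= A minor


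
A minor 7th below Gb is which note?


A 7th spans 7 letter names, so from G we land on A
A minor 7th = 10 semitones below Gb
Spell A at that pitch: Ab
= Ab


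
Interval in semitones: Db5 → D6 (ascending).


Absolute semitone position = octave×12 + chromatic position
Db5: 5×12 + 1 = 61
D6: 6×12 + 2 = 74
Difference = 74 - 61 = 13
= 13 semitones


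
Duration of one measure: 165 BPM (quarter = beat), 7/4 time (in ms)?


Solution.
Quarter-note beat duration = 60000 / 165 ms
Beats per measure (7/4) = 7
One measure = 7 × 60000 / 165 = 420000 / 165 ms
= 2545.5 ms


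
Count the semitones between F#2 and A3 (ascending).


Let's work it out.
Absolute semitone position = octave×12 + chromatic position
F#2: 2×12 + 6 = 30
A3: 3×12 + 9 = 45
Difference = 45 - 30 = 15
= 15 semitones


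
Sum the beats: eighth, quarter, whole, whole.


Solution.
Beat values:
  eighth = 0.5 beats
  quarter = 1 beat
  whole = 4 beats
  whole = 4 beats
Sum = 0.5 + 1 + 4 + 4
= 9.5 beats


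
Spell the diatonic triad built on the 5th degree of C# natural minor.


C# natural minor scale: C# D# E F# G# A B
Diatonic triad on degree 5 stacks scale notes 5, 7, 2: G# B D#
G#→B = 3 semitones; G#→D# = 7 semitones → minor triad
= G# B D# (minor)


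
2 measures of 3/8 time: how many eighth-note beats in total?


Time signature 3/8: the bottom number 8 means the eighth note gets one count
The top number 3 means 3 eighth-note beats per measure
Total = 3 × 2 measures
= 6 eighth-note beats


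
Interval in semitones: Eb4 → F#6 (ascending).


Absolute semitone position = octave×12 + chromatic position
Eb4: 4×12 + 3 = 51
F#6: 6×12 + 6 = 78
Difference = 78 - 51 = 27
= 27 semitones


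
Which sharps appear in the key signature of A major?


Solution.
Sharp major keys follow the circle of fifths: C(0), G(1), D(2), A(3), E(4), B(5), F#(6), C#(7)
A major has 3 sharps
Order of sharps: F# C# G# D# A# E# B# → first 3: F#, C#, G#
= F#, C#, G#


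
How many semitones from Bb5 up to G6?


Let's work it out.
Absolute semitone position = octave×12 + chromatic position
Bb5: 5×12 + 10 = 70
G6: 6×12 + 7 = 79
Difference = 79 - 70 = 9
= 9 semitones


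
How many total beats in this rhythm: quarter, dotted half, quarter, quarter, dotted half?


Beat values:
  quarter = 1 beat
  dotted half = 3 beats
  quarter = 1 beat
  quarter = 1 beat
  dotted half = 3 beats
Sum = 1 + 3 + 1 + 1 + 3
= 9 beats


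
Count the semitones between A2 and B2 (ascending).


Working:
Absolute semitone position = octave×12 + chromatic position
A2: 2×12 + 9 = 33
B2: 2×12 + 11 = 35
Difference = 35 - 33 = 2
= 2 semitones


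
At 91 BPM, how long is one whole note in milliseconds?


Reasoning:
One quarter-note beat = 60000 / BPM = 60000 / 91 ms
Whole note = 4 × quarter note
Duration = 4 × 60000 / 91 = 240000 / 91
= 2637.4 ms


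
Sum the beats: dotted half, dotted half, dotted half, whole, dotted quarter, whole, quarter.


Reasoning:
Beat values:
  dotted half = 3 beats
  dotted half = 3 beats
  dotted half = 3 beats
  whole = 4 beats
  dotted quarter = 1.5 beats
  whole = 4 beats
  quarter = 1 beat
Sum = 3 + 3 + 3 + 4 + 1.5 + 4 + 1
= 19.5 beats


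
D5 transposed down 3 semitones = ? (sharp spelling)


D5: chromatic position 2 in octave 5 → absolute = 5×12 + 2 = 62
Transpose down 3: 62 - 3 = 59
59 = 4×12 + 11 → B in octave 4
Result = B4


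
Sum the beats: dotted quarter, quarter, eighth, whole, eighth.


Working:
Beat values:
  dotted quarter = 1.5 beats
  quarter = 1 beat
  eighth = 0.5 beats
  whole = 4 beats
  eighth = 0.5 beats
Sum = 1.5 + 1 + 0.5 + 4 + 0.5
= 7.5 beats
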